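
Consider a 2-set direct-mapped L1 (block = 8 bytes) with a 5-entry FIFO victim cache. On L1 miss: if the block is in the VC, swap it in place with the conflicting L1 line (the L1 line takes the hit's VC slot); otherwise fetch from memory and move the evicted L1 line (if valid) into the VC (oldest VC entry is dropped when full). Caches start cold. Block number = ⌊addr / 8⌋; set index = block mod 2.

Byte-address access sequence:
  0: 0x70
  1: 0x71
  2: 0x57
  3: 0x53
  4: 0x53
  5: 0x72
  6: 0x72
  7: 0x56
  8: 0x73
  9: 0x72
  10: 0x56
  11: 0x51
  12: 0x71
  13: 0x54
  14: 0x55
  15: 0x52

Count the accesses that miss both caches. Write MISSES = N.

MISSES = 2

  [0] addr=0x70 blk=14 s=0: MISS | VC []
  [1] addr=0x71 blk=14 s=0: L1-HIT | VC []
  [2] addr=0x57 blk=10 s=0: MISS | VC [14]
  [3] addr=0x53 blk=10 s=0: L1-HIT | VC [14]
  [4] addr=0x53 blk=10 s=0: L1-HIT | VC [14]
  [5] addr=0x72 blk=14 s=0: VC-HIT | VC [10]
  [6] addr=0x72 blk=14 s=0: L1-HIT | VC [10]
  [7] addr=0x56 blk=10 s=0: VC-HIT | VC [14]
  [8] addr=0x73 blk=14 s=0: VC-HIT | VC [10]
  [9] addr=0x72 blk=14 s=0: L1-HIT | VC [10]
  [10] addr=0x56 blk=10 s=0: VC-HIT | VC [14]
  [11] addr=0x51 blk=10 s=0: L1-HIT | VC [14]
  [12] addr=0x71 blk=14 s=0: VC-HIT | VC [10]
  [13] addr=0x54 blk=10 s=0: VC-HIT | VC [14]
  [14] addr=0x55 blk=10 s=0: L1-HIT | VC [14]
  [15] addr=0x52 blk=10 s=0: L1-HIT | VC [14]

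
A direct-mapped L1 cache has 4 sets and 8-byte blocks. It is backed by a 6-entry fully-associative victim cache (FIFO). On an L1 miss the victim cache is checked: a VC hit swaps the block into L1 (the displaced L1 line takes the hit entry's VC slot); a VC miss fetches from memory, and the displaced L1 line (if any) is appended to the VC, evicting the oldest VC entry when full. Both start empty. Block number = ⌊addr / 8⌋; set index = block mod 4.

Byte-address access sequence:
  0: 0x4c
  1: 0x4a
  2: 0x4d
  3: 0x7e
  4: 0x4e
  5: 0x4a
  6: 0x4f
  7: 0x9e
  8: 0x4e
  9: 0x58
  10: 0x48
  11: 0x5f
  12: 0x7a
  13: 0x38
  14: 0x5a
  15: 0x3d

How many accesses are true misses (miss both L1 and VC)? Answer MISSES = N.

MISSES = 5

  [0] addr=0x4c blk=9 s=1: MISS | VC []
  [1] addr=0x4a blk=9 s=1: L1-HIT | VC []
  [2] addr=0x4d blk=9 s=1: L1-HIT | VC []
  [3] addr=0x7e blk=15 s=3: MISS | VC []
  [4] addr=0x4e blk=9 s=1: L1-HIT | VC []
  [5] addr=0x4a blk=9 s=1: L1-HIT | VC []
  [6] addr=0x4f blk=9 s=1: L1-HIT | VC []
  [7] addr=0x9e blk=19 s=3: MISS | VC [15]
  [8] addr=0x4e blk=9 s=1: L1-HIT | VC [15]
  [9] addr=0x58 blk=11 s=3: MISS | VC [15, 19]
  [10] addr=0x48 blk=9 s=1: L1-HIT | VC [15, 19]
  [11] addr=0x5f blk=11 s=3: L1-HIT | VC [15, 19]
  [12] addr=0x7a blk=15 s=3: VC-HIT | VC [11, 19]
  [13] addr=0x38 blk=7 s=3: MISS | VC [11, 19, 15]
  [14] addr=0x5a blk=11 s=3: VC-HIT | VC [7, 19, 15]
  [15] addr=0x3d blk=7 s=3: VC-HIT | VC [11, 19, 15]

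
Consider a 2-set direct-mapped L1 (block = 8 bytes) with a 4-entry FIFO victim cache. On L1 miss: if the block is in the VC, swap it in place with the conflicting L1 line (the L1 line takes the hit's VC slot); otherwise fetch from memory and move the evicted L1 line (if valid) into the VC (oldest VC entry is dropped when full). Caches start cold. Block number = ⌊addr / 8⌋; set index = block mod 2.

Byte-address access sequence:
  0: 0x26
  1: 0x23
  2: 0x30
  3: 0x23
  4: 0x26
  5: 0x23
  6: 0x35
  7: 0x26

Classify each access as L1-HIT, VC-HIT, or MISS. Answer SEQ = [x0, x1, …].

SEQ = [MISS, L1-HIT, MISS, VC-HIT, L1-HIT, L1-HIT, VC-HIT, VC-HIT]

0: 0x26 (blk 4, set 0) → MISS  vc=[]
1: 0x23 (blk 4, set 0) → L1-HIT  vc=[]
2: 0x30 (blk 6, set 0) → MISS  vc=[4]
3: 0x23 (blk 4, set 0) → VC-HIT  vc=[6]
4: 0x26 (blk 4, set 0) → L1-HIT  vc=[6]
5: 0x23 (blk 4, set 0) → L1-HIT  vc=[6]
6: 0x35 (blk 6, set 0) → VC-HIT  vc=[4]
7: 0x26 (blk 4, set 0) → VC-HIT  vc=[6]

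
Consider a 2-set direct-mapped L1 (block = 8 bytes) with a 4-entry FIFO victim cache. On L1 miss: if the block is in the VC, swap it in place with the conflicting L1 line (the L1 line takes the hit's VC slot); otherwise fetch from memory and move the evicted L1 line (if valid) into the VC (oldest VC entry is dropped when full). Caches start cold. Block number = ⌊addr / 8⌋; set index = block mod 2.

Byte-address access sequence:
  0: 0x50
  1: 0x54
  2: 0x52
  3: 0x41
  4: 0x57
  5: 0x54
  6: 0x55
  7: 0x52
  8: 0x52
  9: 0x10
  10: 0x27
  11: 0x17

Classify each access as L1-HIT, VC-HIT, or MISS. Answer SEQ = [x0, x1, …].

SEQ = [MISS, L1-HIT, L1-HIT, MISS, VC-HIT, L1-HIT, L1-HIT, L1-HIT, L1-HIT, MISS, MISS, VC-HIT]

  [0] addr=0x50 blk=10 s=0: MISS | VC []
  [1] addr=0x54 blk=10 s=0: L1-HIT | VC []
  [2] addr=0x52 blk=10 s=0: L1-HIT | VC []
  [3] addr=0x41 blk=8 s=0: MISS | VC [10]
  [4] addr=0x57 blk=10 s=0: VC-HIT | VC [8]
  [5] addr=0x54 blk=10 s=0: L1-HIT | VC [8]
  [6] addr=0x55 blk=10 s=0: L1-HIT | VC [8]
  [7] addr=0x52 blk=10 s=0: L1-HIT | VC [8]
  [8] addr=0x52 blk=10 s=0: L1-HIT | VC [8]
  [9] addr=0x10 blk=2 s=0: MISS | VC [8, 10]
  [10] addr=0x27 blk=4 s=0: MISS | VC [8, 10, 2]
  [11] addr=0x17 blk=2 s=0: VC-HIT | VC [8, 10, 4]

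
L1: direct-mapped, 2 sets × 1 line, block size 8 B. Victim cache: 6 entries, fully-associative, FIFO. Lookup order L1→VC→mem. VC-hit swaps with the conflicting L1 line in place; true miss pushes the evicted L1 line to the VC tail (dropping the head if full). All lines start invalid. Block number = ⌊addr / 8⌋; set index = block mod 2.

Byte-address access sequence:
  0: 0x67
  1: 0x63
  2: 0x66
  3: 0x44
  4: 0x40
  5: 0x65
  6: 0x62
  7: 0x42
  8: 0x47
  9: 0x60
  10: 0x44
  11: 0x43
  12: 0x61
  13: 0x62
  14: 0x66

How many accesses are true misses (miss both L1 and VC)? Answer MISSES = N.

  [0] addr=0x67 blk=12 s=0: MISS | VC []
  [1] addr=0x63 blk=12 s=0: L1-HIT | VC []
  [2] addr=0x66 blk=12 s=0: L1-HIT | VC []
  [3] addr=0x44 blk=8 s=0: MISS | VC [12]
  [4] addr=0x40 blk=8 s=0: L1-HIT | VC [12]
  [5] addr=0x65 blk=12 s=0: VC-HIT | VC [8]
  [6] addr=0x62 blk=12 s=0: L1-HIT | VC [8]
  [7] addr=0x42 blk=8 s=0: VC-HIT | VC [12]
  [8] addr=0x47 blk=8 s=0: L1-HIT | VC [12]
  [9] addr=0x60 blk=12 s=0: VC-HIT | VC [8]
  [10] addr=0x44 blk=8 s=0: VC-HIT | VC [12]
  [11] addr=0x43 blk=8 s=0: L1-HIT | VC [12]
  [12] addr=0x61 blk=12 s=0: VC-HIT | VC [8]
  [13] addr=0x62 blk=12 s=0: L1-HIT | VC [8]
  [14] addr=0x66 blk=12 s=0: L1-HIT | VC [8]

MISSES = 2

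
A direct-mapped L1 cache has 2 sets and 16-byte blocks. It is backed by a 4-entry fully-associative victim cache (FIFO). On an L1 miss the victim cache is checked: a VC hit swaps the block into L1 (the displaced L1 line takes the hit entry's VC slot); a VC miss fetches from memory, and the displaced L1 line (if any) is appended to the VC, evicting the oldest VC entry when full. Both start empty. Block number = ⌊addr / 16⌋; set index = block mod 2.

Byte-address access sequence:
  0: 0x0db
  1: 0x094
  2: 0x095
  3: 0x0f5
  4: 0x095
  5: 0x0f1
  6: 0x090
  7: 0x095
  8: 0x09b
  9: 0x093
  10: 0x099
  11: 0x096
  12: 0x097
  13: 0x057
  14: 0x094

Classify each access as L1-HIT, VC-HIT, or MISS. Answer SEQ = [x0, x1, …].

  [0] addr=0xdb blk=13 s=1: MISS | VC []
  [1] addr=0x94 blk=9 s=1: MISS | VC [13]
  [2] addr=0x95 blk=9 s=1: L1-HIT | VC [13]
  [3] addr=0xf5 blk=15 s=1: MISS | VC [13, 9]
  [4] addr=0x95 blk=9 s=1: VC-HIT | VC [13, 15]
  [5] addr=0xf1 blk=15 s=1: VC-HIT | VC [13, 9]
  [6] addr=0x90 blk=9 s=1: VC-HIT | VC [13, 15]
  [7] addr=0x95 blk=9 s=1: L1-HIT | VC [13, 15]
  [8] addr=0x9b blk=9 s=1: L1-HIT | VC [13, 15]
  [9] addr=0x93 blk=9 s=1: L1-HIT | VC [13, 15]
  [10] addr=0x99 blk=9 s=1: L1-HIT | VC [13, 15]
  [11] addr=0x96 blk=9 s=1: L1-HIT | VC [13, 15]
  [12] addr=0x97 blk=9 s=1: L1-HIT | VC [13, 15]
  [13] addr=0x57 blk=5 s=1: MISS | VC [13, 15, 9]
  [14] addr=0x94 blk=9 s=1: VC-HIT | VC [13, 15, 5]

SEQ = [MISS, MISS, L1-HIT, MISS, VC-HIT, VC-HIT, VC-HIT, L1-HIT, L1-HIT, L1-HIT, L1-HIT, L1-HIT, L1-HIT, MISS, VC-HIT]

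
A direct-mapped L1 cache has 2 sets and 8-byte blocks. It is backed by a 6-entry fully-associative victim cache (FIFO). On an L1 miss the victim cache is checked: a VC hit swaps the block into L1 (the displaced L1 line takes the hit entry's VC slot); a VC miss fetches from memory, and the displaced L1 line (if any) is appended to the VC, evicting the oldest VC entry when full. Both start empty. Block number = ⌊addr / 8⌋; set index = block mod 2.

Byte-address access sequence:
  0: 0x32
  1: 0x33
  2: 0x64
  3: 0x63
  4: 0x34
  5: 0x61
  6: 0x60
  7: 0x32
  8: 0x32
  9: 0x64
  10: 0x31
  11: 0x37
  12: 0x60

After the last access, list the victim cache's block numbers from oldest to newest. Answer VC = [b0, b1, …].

#0 0x32→b6/s0 MISS; vc=[]
#1 0x33→b6/s0 L1-HIT; vc=[]
#2 0x64→b12/s0 MISS; vc=[6]
#3 0x63→b12/s0 L1-HIT; vc=[6]
#4 0x34→b6/s0 VC-HIT; vc=[12]
#5 0x61→b12/s0 VC-HIT; vc=[6]
#6 0x60→b12/s0 L1-HIT; vc=[6]
#7 0x32→b6/s0 VC-HIT; vc=[12]
#8 0x32→b6/s0 L1-HIT; vc=[12]
#9 0x64→b12/s0 VC-HIT; vc=[6]
#10 0x31→b6/s0 VC-HIT; vc=[12]
#11 0x37→b6/s0 L1-HIT; vc=[12]
#12 0x60→b12/s0 VC-HIT; vc=[6]

VC = [6]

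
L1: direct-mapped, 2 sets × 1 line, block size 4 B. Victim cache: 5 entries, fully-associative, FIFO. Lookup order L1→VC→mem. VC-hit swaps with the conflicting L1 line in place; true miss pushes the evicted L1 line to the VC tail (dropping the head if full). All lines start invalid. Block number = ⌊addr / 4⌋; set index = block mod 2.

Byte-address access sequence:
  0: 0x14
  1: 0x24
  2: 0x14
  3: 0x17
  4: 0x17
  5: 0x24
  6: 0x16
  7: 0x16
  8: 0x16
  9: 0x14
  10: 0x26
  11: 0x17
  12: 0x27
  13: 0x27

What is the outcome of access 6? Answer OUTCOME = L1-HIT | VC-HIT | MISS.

#0 0x14→b5/s1 MISS; vc=[]
#1 0x24→b9/s1 MISS; vc=[5]
#2 0x14→b5/s1 VC-HIT; vc=[9]
#3 0x17→b5/s1 L1-HIT; vc=[9]
#4 0x17→b5/s1 L1-HIT; vc=[9]
#5 0x24→b9/s1 VC-HIT; vc=[5]
#6 0x16→b5/s1 VC-HIT; vc=[9]
#7 0x16→b5/s1 L1-HIT; vc=[9]
#8 0x16→b5/s1 L1-HIT; vc=[9]
#9 0x14→b5/s1 L1-HIT; vc=[9]
#10 0x26→b9/s1 VC-HIT; vc=[5]
#11 0x17→b5/s1 VC-HIT; vc=[9]
#12 0x27→b9/s1 VC-HIT; vc=[5]
#13 0x27→b9/s1 L1-HIT; vc=[5]

OUTCOME = VC-HIT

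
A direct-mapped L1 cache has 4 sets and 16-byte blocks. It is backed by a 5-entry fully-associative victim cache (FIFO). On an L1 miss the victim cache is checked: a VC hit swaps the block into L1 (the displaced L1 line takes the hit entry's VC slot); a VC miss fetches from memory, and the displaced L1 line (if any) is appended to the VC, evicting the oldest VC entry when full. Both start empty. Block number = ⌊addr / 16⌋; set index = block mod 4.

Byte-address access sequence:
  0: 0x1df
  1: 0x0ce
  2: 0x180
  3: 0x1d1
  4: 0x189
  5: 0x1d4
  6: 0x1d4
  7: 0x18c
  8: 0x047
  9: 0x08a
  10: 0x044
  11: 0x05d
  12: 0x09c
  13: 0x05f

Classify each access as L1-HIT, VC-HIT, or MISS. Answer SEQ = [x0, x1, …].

#0 0x1df→b29/s1 MISS; vc=[]
#1 0xce→b12/s0 MISS; vc=[]
#2 0x180→b24/s0 MISS; vc=[12]
#3 0x1d1→b29/s1 L1-HIT; vc=[12]
#4 0x189→b24/s0 L1-HIT; vc=[12]
#5 0x1d4→b29/s1 L1-HIT; vc=[12]
#6 0x1d4→b29/s1 L1-HIT; vc=[12]
#7 0x18c→b24/s0 L1-HIT; vc=[12]
#8 0x47→b4/s0 MISS; vc=[12,24]
#9 0x8a→b8/s0 MISS; vc=[12,24,4]
#10 0x44→b4/s0 VC-HIT; vc=[12,24,8]
#11 0x5d→b5/s1 MISS; vc=[12,24,8,29]
#12 0x9c→b9/s1 MISS; vc=[12,24,8,29,5]
#13 0x5f→b5/s1 VC-HIT; vc=[12,24,8,29,9]

SEQ = [MISS, MISS, MISS, L1-HIT, L1-HIT, L1-HIT, L1-HIT, L1-HIT, MISS, MISS, VC-HIT, MISS, MISS, VC-HIT]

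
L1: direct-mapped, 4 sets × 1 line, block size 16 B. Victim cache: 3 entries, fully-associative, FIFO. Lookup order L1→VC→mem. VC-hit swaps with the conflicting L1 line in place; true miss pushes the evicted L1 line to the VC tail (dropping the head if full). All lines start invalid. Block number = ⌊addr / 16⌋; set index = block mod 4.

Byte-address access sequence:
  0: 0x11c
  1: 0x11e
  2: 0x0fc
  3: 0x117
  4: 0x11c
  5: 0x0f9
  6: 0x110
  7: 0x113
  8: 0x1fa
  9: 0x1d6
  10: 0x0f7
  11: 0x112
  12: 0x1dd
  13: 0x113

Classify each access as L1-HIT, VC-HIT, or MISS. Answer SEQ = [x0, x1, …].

SEQ = [MISS, L1-HIT, MISS, L1-HIT, L1-HIT, L1-HIT, L1-HIT, L1-HIT, MISS, MISS, VC-HIT, VC-HIT, VC-HIT, VC-HIT]

  [0] addr=0x11c blk=17 s=1: MISS | VC []
  [1] addr=0x11e blk=17 s=1: L1-HIT | VC []
  [2] addr=0xfc blk=15 s=3: MISS | VC []
  [3] addr=0x117 blk=17 s=1: L1-HIT | VC []
  [4] addr=0x11c blk=17 s=1: L1-HIT | VC []
  [5] addr=0xf9 blk=15 s=3: L1-HIT | VC []
  [6] addr=0x110 blk=17 s=1: L1-HIT | VC []
  [7] addr=0x113 blk=17 s=1: L1-HIT | VC []
  [8] addr=0x1fa blk=31 s=3: MISS | VC [15]
  [9] addr=0x1d6 blk=29 s=1: MISS | VC [15, 17]
  [10] addr=0xf7 blk=15 s=3: VC-HIT | VC [31, 17]
  [11] addr=0x112 blk=17 s=1: VC-HIT | VC [31, 29]
  [12] addr=0x1dd blk=29 s=1: VC-HIT | VC [31, 17]
  [13] addr=0x113 blk=17 s=1: VC-HIT | VC [31, 29]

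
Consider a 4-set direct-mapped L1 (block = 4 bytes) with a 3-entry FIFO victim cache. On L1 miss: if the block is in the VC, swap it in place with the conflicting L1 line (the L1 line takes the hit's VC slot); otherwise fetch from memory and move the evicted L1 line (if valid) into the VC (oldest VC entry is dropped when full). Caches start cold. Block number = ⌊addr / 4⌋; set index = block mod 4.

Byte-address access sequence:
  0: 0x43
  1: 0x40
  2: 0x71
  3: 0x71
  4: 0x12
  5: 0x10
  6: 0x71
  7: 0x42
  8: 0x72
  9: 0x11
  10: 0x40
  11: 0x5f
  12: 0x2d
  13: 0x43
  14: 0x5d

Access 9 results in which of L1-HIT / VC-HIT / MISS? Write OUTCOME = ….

  [0] addr=0x43 blk=16 s=0: MISS | VC []
  [1] addr=0x40 blk=16 s=0: L1-HIT | VC []
  [2] addr=0x71 blk=28 s=0: MISS | VC [16]
  [3] addr=0x71 blk=28 s=0: L1-HIT | VC [16]
  [4] addr=0x12 blk=4 s=0: MISS | VC [16, 28]
  [5] addr=0x10 blk=4 s=0: L1-HIT | VC [16, 28]
  [6] addr=0x71 blk=28 s=0: VC-HIT | VC [16, 4]
  [7] addr=0x42 blk=16 s=0: VC-HIT | VC [28, 4]
  [8] addr=0x72 blk=28 s=0: VC-HIT | VC [16, 4]
  [9] addr=0x11 blk=4 s=0: VC-HIT | VC [16, 28]
  [10] addr=0x40 blk=16 s=0: VC-HIT | VC [4, 28]
  [11] addr=0x5f blk=23 s=3: MISS | VC [4, 28]
  [12] addr=0x2d blk=11 s=3: MISS | VC [4, 28, 23]
  [13] addr=0x43 blk=16 s=0: L1-HIT | VC [4, 28, 23]
  [14] addr=0x5d blk=23 s=3: VC-HIT | VC [4, 28, 11]

OUTCOME = VC-HIT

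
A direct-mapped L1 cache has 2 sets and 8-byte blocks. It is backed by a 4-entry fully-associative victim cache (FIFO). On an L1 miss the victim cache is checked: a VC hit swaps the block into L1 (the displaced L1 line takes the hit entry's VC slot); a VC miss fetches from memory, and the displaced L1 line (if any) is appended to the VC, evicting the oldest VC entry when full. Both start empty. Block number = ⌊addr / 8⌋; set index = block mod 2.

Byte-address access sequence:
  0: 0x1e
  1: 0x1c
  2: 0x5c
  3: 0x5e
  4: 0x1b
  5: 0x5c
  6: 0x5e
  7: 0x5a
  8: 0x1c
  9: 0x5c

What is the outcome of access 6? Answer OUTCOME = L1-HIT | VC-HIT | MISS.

#0 0x1e→b3/s1 MISS; vc=[]
#1 0x1c→b3/s1 L1-HIT; vc=[]
#2 0x5c→b11/s1 MISS; vc=[3]
#3 0x5e→b11/s1 L1-HIT; vc=[3]
#4 0x1b→b3/s1 VC-HIT; vc=[11]
#5 0x5c→b11/s1 VC-HIT; vc=[3]
#6 0x5e→b11/s1 L1-HIT; vc=[3]
#7 0x5a→b11/s1 L1-HIT; vc=[3]
#8 0x1c→b3/s1 VC-HIT; vc=[11]
#9 0x5c→b11/s1 VC-HIT; vc=[3]

OUTCOME = L1-HIT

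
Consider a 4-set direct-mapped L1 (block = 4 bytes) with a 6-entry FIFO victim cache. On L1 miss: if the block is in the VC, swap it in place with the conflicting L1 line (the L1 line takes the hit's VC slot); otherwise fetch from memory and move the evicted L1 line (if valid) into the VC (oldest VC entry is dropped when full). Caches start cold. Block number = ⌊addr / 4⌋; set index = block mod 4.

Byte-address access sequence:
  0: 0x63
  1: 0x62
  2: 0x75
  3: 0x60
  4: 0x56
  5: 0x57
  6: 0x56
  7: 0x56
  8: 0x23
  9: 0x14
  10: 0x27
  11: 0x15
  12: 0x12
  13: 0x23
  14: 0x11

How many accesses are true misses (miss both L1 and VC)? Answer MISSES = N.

  [0] addr=0x63 blk=24 s=0: MISS | VC []
  [1] addr=0x62 blk=24 s=0: L1-HIT | VC []
  [2] addr=0x75 blk=29 s=1: MISS | VC []
  [3] addr=0x60 blk=24 s=0: L1-HIT | VC []
  [4] addr=0x56 blk=21 s=1: MISS | VC [29]
  [5] addr=0x57 blk=21 s=1: L1-HIT | VC [29]
  [6] addr=0x56 blk=21 s=1: L1-HIT | VC [29]
  [7] addr=0x56 blk=21 s=1: L1-HIT | VC [29]
  [8] addr=0x23 blk=8 s=0: MISS | VC [29, 24]
  [9] addr=0x14 blk=5 s=1: MISS | VC [29, 24, 21]
  [10] addr=0x27 blk=9 s=1: MISS | VC [29, 24, 21, 5]
  [11] addr=0x15 blk=5 s=1: VC-HIT | VC [29, 24, 21, 9]
  [12] addr=0x12 blk=4 s=0: MISS | VC [29, 24, 21, 9, 8]
  [13] addr=0x23 blk=8 s=0: VC-HIT | VC [29, 24, 21, 9, 4]
  [14] addr=0x11 blk=4 s=0: VC-HIT | VC [29, 24, 21, 9, 8]

MISSES = 7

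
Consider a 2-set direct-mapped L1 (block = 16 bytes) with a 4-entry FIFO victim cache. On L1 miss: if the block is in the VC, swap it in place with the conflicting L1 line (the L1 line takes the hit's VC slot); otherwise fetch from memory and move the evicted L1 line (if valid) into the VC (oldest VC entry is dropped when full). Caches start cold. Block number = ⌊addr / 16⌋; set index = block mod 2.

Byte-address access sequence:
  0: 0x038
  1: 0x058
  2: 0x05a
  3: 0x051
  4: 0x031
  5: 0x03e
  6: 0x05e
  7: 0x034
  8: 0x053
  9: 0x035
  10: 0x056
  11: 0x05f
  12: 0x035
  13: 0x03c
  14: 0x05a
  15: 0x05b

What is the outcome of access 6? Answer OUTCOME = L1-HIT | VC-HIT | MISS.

0: 0x38 (blk 3, set 1) → MISS  vc=[]
1: 0x58 (blk 5, set 1) → MISS  vc=[3]
2: 0x5a (blk 5, set 1) → L1-HIT  vc=[3]
3: 0x51 (blk 5, set 1) → L1-HIT  vc=[3]
4: 0x31 (blk 3, set 1) → VC-HIT  vc=[5]
5: 0x3e (blk 3, set 1) → L1-HIT  vc=[5]
6: 0x5e (blk 5, set 1) → VC-HIT  vc=[3]
7: 0x34 (blk 3, set 1) → VC-HIT  vc=[5]
8: 0x53 (blk 5, set 1) → VC-HIT  vc=[3]
9: 0x35 (blk 3, set 1) → VC-HIT  vc=[5]
10: 0x56 (blk 5, set 1) → VC-HIT  vc=[3]
11: 0x5f (blk 5, set 1) → L1-HIT  vc=[3]
12: 0x35 (blk 3, set 1) → VC-HIT  vc=[5]
13: 0x3c (blk 3, set 1) → L1-HIT  vc=[5]
14: 0x5a (blk 5, set 1) → VC-HIT  vc=[3]
15: 0x5b (blk 5, set 1) → L1-HIT  vc=[3]

OUTCOME = VC-HIT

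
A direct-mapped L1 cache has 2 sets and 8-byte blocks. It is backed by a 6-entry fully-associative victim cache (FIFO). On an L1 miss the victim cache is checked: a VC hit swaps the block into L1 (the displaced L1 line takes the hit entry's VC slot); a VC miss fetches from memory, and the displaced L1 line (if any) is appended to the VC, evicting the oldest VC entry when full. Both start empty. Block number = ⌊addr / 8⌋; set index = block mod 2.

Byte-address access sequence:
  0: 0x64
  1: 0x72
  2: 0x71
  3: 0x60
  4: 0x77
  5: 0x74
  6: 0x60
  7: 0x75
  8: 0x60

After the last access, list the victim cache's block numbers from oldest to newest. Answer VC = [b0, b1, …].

  [0] addr=0x64 blk=12 s=0: MISS | VC []
  [1] addr=0x72 blk=14 s=0: MISS | VC [12]
  [2] addr=0x71 blk=14 s=0: L1-HIT | VC [12]
  [3] addr=0x60 blk=12 s=0: VC-HIT | VC [14]
  [4] addr=0x77 blk=14 s=0: VC-HIT | VC [12]
  [5] addr=0x74 blk=14 s=0: L1-HIT | VC [12]
  [6] addr=0x60 blk=12 s=0: VC-HIT | VC [14]
  [7] addr=0x75 blk=14 s=0: VC-HIT | VC [12]
  [8] addr=0x60 blk=12 s=0: VC-HIT | VC [14]

VC = [14]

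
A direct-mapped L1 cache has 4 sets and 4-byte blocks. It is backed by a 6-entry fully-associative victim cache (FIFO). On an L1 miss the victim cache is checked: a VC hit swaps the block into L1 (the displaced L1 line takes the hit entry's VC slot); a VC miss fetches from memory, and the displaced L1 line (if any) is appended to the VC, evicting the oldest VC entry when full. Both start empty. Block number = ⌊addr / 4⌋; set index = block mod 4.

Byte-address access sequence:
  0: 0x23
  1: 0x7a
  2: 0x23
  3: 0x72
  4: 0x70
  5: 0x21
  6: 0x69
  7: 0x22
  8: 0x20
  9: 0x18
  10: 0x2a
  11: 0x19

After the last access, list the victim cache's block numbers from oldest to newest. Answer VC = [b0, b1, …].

0: 0x23 (blk 8, set 0) → MISS  vc=[]
1: 0x7a (blk 30, set 2) → MISS  vc=[]
2: 0x23 (blk 8, set 0) → L1-HIT  vc=[]
3: 0x72 (blk 28, set 0) → MISS  vc=[8]
4: 0x70 (blk 28, set 0) → L1-HIT  vc=[8]
5: 0x21 (blk 8, set 0) → VC-HIT  vc=[28]
6: 0x69 (blk 26, set 2) → MISS  vc=[28, 30]
7: 0x22 (blk 8, set 0) → L1-HIT  vc=[28, 30]
8: 0x20 (blk 8, set 0) → L1-HIT  vc=[28, 30]
9: 0x18 (blk 6, set 2) → MISS  vc=[28, 30, 26]
10: 0x2a (blk 10, set 2) → MISS  vc=[28, 30, 26, 6]
11: 0x19 (blk 6, set 2) → VC-HIT  vc=[28, 30, 26, 10]

VC = [28, 30, 26, 10]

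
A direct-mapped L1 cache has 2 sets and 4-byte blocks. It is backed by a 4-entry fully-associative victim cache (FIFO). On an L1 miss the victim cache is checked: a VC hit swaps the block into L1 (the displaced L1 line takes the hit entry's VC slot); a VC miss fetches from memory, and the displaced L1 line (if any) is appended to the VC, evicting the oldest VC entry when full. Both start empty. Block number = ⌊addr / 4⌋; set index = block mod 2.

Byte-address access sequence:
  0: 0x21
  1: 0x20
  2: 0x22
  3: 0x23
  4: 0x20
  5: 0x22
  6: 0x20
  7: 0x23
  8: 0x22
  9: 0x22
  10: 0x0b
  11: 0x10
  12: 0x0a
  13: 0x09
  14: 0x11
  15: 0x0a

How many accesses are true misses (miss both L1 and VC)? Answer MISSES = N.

  [0] addr=0x21 blk=8 s=0: MISS | VC []
  [1] addr=0x20 blk=8 s=0: L1-HIT | VC []
  [2] addr=0x22 blk=8 s=0: L1-HIT | VC []
  [3] addr=0x23 blk=8 s=0: L1-HIT | VC []
  [4] addr=0x20 blk=8 s=0: L1-HIT | VC []
  [5] addr=0x22 blk=8 s=0: L1-HIT | VC []
  [6] addr=0x20 blk=8 s=0: L1-HIT | VC []
  [7] addr=0x23 blk=8 s=0: L1-HIT | VC []
  [8] addr=0x22 blk=8 s=0: L1-HIT | VC []
  [9] addr=0x22 blk=8 s=0: L1-HIT | VC []
  [10] addr=0xb blk=2 s=0: MISS | VC [8]
  [11] addr=0x10 blk=4 s=0: MISS | VC [8, 2]
  [12] addr=0xa blk=2 s=0: VC-HIT | VC [8, 4]
  [13] addr=0x9 blk=2 s=0: L1-HIT | VC [8, 4]
  [14] addr=0x11 blk=4 s=0: VC-HIT | VC [8, 2]
  [15] addr=0xa blk=2 s=0: VC-HIT | VC [8, 4]

MISSES = 3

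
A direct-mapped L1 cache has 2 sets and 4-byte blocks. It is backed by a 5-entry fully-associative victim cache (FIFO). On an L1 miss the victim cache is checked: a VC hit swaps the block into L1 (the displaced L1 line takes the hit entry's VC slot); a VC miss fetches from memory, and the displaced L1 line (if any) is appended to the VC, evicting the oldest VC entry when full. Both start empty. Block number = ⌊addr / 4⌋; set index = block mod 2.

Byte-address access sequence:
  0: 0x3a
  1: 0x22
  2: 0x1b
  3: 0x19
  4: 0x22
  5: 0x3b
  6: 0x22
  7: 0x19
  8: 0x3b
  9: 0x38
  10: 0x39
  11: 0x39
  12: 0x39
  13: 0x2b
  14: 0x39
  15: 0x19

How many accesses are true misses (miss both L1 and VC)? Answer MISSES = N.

#0 0x3a→b14/s0 MISS; vc=[]
#1 0x22→b8/s0 MISS; vc=[14]
#2 0x1b→b6/s0 MISS; vc=[14,8]
#3 0x19→b6/s0 L1-HIT; vc=[14,8]
#4 0x22→b8/s0 VC-HIT; vc=[14,6]
#5 0x3b→b14/s0 VC-HIT; vc=[8,6]
#6 0x22→b8/s0 VC-HIT; vc=[14,6]
#7 0x19→b6/s0 VC-HIT; vc=[14,8]
#8 0x3b→b14/s0 VC-HIT; vc=[6,8]
#9 0x38→b14/s0 L1-HIT; vc=[6,8]
#10 0x39→b14/s0 L1-HIT; vc=[6,8]
#11 0x39→b14/s0 L1-HIT; vc=[6,8]
#12 0x39→b14/s0 L1-HIT; vc=[6,8]
#13 0x2b→b10/s0 MISS; vc=[6,8,14]
#14 0x39→b14/s0 VC-HIT; vc=[6,8,10]
#15 0x19→b6/s0 VC-HIT; vc=[14,8,10]

MISSES = 4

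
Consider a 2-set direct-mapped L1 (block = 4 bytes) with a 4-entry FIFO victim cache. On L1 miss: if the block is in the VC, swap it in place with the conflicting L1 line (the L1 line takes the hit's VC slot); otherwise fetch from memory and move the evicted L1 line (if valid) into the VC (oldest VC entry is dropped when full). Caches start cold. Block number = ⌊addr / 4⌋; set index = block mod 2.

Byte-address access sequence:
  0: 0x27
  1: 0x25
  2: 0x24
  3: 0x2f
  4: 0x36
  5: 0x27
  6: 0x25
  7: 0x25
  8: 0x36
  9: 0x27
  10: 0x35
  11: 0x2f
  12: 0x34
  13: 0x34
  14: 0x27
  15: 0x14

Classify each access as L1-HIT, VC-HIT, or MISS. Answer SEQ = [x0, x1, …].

  [0] addr=0x27 blk=9 s=1: MISS | VC []
  [1] addr=0x25 blk=9 s=1: L1-HIT | VC []
  [2] addr=0x24 blk=9 s=1: L1-HIT | VC []
  [3] addr=0x2f blk=11 s=1: MISS | VC [9]
  [4] addr=0x36 blk=13 s=1: MISS | VC [9, 11]
  [5] addr=0x27 blk=9 s=1: VC-HIT | VC [13, 11]
  [6] addr=0x25 blk=9 s=1: L1-HIT | VC [13, 11]
  [7] addr=0x25 blk=9 s=1: L1-HIT | VC [13, 11]
  [8] addr=0x36 blk=13 s=1: VC-HIT | VC [9, 11]
  [9] addr=0x27 blk=9 s=1: VC-HIT | VC [13, 11]
  [10] addr=0x35 blk=13 s=1: VC-HIT | VC [9, 11]
  [11] addr=0x2f blk=11 s=1: VC-HIT | VC [9, 13]
  [12] addr=0x34 blk=13 s=1: VC-HIT | VC [9, 11]
  [13] addr=0x34 blk=13 s=1: L1-HIT | VC [9, 11]
  [14] addr=0x27 blk=9 s=1: VC-HIT | VC [13, 11]
  [15] addr=0x14 blk=5 s=1: MISS | VC [13, 11, 9]

SEQ = [MISS, L1-HIT, L1-HIT, MISS, MISS, VC-HIT, L1-HIT, L1-HIT, VC-HIT, VC-HIT, VC-HIT, VC-HIT, VC-HIT, L1-HIT, VC-HIT, MISS]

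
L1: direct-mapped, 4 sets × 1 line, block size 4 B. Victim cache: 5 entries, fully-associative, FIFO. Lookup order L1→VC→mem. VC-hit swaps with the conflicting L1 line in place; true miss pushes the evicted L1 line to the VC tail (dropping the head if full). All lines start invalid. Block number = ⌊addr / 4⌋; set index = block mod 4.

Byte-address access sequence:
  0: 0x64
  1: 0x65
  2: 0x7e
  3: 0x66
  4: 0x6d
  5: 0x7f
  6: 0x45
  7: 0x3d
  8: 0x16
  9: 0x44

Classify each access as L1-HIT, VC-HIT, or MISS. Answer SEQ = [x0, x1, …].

#0 0x64→b25/s1 MISS; vc=[]
#1 0x65→b25/s1 L1-HIT; vc=[]
#2 0x7e→b31/s3 MISS; vc=[]
#3 0x66→b25/s1 L1-HIT; vc=[]
#4 0x6d→b27/s3 MISS; vc=[31]
#5 0x7f→b31/s3 VC-HIT; vc=[27]
#6 0x45→b17/s1 MISS; vc=[27,25]
#7 0x3d→b15/s3 MISS; vc=[27,25,31]
#8 0x16→b5/s1 MISS; vc=[27,25,31,17]
#9 0x44→b17/s1 VC-HIT; vc=[27,25,31,5]

SEQ = [MISS, L1-HIT, MISS, L1-HIT, MISS, VC-HIT, MISS, MISS, MISS, VC-HIT]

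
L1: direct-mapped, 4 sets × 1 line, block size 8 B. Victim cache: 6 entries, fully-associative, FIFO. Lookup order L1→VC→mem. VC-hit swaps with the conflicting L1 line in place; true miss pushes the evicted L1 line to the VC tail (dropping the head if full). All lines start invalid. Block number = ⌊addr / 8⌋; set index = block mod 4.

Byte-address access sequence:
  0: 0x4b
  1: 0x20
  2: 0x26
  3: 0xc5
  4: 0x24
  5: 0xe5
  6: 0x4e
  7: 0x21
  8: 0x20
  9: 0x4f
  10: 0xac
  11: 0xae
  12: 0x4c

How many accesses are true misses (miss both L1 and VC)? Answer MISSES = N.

MISSES = 5

#0 0x4b→b9/s1 MISS; vc=[]
#1 0x20→b4/s0 MISS; vc=[]
#2 0x26→b4/s0 L1-HIT; vc=[]
#3 0xc5→b24/s0 MISS; vc=[4]
#4 0x24→b4/s0 VC-HIT; vc=[24]
#5 0xe5→b28/s0 MISS; vc=[24,4]
#6 0x4e→b9/s1 L1-HIT; vc=[24,4]
#7 0x21→b4/s0 VC-HIT; vc=[24,28]
#8 0x20→b4/s0 L1-HIT; vc=[24,28]
#9 0x4f→b9/s1 L1-HIT; vc=[24,28]
#10 0xac→b21/s1 MISS; vc=[24,28,9]
#11 0xae→b21/s1 L1-HIT; vc=[24,28,9]
#12 0x4c→b9/s1 VC-HIT; vc=[24,28,21]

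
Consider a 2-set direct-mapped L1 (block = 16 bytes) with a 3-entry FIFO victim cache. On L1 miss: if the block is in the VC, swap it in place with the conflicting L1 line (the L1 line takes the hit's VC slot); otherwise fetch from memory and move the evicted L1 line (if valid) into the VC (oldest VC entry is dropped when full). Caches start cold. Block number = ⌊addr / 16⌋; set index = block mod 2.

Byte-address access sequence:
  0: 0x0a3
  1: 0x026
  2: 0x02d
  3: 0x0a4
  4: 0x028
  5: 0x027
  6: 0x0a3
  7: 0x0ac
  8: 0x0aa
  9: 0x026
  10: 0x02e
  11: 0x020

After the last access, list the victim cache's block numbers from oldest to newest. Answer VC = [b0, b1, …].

VC = [10]

  [0] addr=0xa3 blk=10 s=0: MISS | VC []
  [1] addr=0x26 blk=2 s=0: MISS | VC [10]
  [2] addr=0x2d blk=2 s=0: L1-HIT | VC [10]
  [3] addr=0xa4 blk=10 s=0: VC-HIT | VC [2]
  [4] addr=0x28 blk=2 s=0: VC-HIT | VC [10]
  [5] addr=0x27 blk=2 s=0: L1-HIT | VC [10]
  [6] addr=0xa3 blk=10 s=0: VC-HIT | VC [2]
  [7] addr=0xac blk=10 s=0: L1-HIT | VC [2]
  [8] addr=0xaa blk=10 s=0: L1-HIT | VC [2]
  [9] addr=0x26 blk=2 s=0: VC-HIT | VC [10]
  [10] addr=0x2e blk=2 s=0: L1-HIT | VC [10]
  [11] addr=0x20 blk=2 s=0: L1-HIT | VC [10]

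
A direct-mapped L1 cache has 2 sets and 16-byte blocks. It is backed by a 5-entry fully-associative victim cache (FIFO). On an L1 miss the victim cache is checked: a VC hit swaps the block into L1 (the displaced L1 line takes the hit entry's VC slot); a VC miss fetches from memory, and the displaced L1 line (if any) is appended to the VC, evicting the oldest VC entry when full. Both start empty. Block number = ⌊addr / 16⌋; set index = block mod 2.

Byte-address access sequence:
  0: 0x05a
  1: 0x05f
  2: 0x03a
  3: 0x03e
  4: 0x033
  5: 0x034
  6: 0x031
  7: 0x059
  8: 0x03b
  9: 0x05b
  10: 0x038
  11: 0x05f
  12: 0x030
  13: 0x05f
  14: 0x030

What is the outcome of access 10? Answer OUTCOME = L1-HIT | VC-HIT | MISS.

OUTCOME = VC-HIT

#0 0x5a→b5/s1 MISS; vc=[]
#1 0x5f→b5/s1 L1-HIT; vc=[]
#2 0x3a→b3/s1 MISS; vc=[5]
#3 0x3e→b3/s1 L1-HIT; vc=[5]
#4 0x33→b3/s1 L1-HIT; vc=[5]
#5 0x34→b3/s1 L1-HIT; vc=[5]
#6 0x31→b3/s1 L1-HIT; vc=[5]
#7 0x59→b5/s1 VC-HIT; vc=[3]
#8 0x3b→b3/s1 VC-HIT; vc=[5]
#9 0x5b→b5/s1 VC-HIT; vc=[3]
#10 0x38→b3/s1 VC-HIT; vc=[5]
#11 0x5f→b5/s1 VC-HIT; vc=[3]
#12 0x30→b3/s1 VC-HIT; vc=[5]
#13 0x5f→b5/s1 VC-HIT; vc=[3]
#14 0x30→b3/s1 VC-HIT; vc=[5]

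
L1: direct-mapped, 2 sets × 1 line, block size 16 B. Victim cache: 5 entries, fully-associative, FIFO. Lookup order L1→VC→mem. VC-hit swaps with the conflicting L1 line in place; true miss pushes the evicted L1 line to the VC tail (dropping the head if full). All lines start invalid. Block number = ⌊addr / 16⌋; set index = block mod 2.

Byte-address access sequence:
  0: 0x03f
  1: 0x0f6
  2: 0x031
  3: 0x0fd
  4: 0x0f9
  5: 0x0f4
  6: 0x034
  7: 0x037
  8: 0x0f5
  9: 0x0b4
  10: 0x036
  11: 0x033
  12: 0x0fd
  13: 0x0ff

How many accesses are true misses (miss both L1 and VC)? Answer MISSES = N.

0: 0x3f (blk 3, set 1) → MISS  vc=[]
1: 0xf6 (blk 15, set 1) → MISS  vc=[3]
2: 0x31 (blk 3, set 1) → VC-HIT  vc=[15]
3: 0xfd (blk 15, set 1) → VC-HIT  vc=[3]
4: 0xf9 (blk 15, set 1) → L1-HIT  vc=[3]
5: 0xf4 (blk 15, set 1) → L1-HIT  vc=[3]
6: 0x34 (blk 3, set 1) → VC-HIT  vc=[15]
7: 0x37 (blk 3, set 1) → L1-HIT  vc=[15]
8: 0xf5 (blk 15, set 1) → VC-HIT  vc=[3]
9: 0xb4 (blk 11, set 1) → MISS  vc=[3, 15]
10: 0x36 (blk 3, set 1) → VC-HIT  vc=[11, 15]
11: 0x33 (blk 3, set 1) → L1-HIT  vc=[11, 15]
12: 0xfd (blk 15, set 1) → VC-HIT  vc=[11, 3]
13: 0xff (blk 15, set 1) → L1-HIT  vc=[11, 3]

MISSES = 3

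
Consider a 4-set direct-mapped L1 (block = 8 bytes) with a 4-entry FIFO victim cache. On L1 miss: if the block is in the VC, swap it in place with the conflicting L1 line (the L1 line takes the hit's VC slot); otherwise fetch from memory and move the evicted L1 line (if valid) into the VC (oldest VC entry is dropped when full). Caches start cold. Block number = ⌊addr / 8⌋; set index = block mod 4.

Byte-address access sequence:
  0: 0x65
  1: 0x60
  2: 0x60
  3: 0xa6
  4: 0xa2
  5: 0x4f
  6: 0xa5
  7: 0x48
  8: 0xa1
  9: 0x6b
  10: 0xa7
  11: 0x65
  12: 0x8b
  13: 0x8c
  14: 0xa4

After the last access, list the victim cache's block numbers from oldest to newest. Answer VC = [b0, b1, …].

VC = [12, 9, 13]

  [0] addr=0x65 blk=12 s=0: MISS | VC []
  [1] addr=0x60 blk=12 s=0: L1-HIT | VC []
  [2] addr=0x60 blk=12 s=0: L1-HIT | VC []
  [3] addr=0xa6 blk=20 s=0: MISS | VC [12]
  [4] addr=0xa2 blk=20 s=0: L1-HIT | VC [12]
  [5] addr=0x4f blk=9 s=1: MISS | VC [12]
  [6] addr=0xa5 blk=20 s=0: L1-HIT | VC [12]
  [7] addr=0x48 blk=9 s=1: L1-HIT | VC [12]
  [8] addr=0xa1 blk=20 s=0: L1-HIT | VC [12]
  [9] addr=0x6b blk=13 s=1: MISS | VC [12, 9]
  [10] addr=0xa7 blk=20 s=0: L1-HIT | VC [12, 9]
  [11] addr=0x65 blk=12 s=0: VC-HIT | VC [20, 9]
  [12] addr=0x8b blk=17 s=1: MISS | VC [20, 9, 13]
  [13] addr=0x8c blk=17 s=1: L1-HIT | VC [20, 9, 13]
  [14] addr=0xa4 blk=20 s=0: VC-HIT | VC [12, 9, 13]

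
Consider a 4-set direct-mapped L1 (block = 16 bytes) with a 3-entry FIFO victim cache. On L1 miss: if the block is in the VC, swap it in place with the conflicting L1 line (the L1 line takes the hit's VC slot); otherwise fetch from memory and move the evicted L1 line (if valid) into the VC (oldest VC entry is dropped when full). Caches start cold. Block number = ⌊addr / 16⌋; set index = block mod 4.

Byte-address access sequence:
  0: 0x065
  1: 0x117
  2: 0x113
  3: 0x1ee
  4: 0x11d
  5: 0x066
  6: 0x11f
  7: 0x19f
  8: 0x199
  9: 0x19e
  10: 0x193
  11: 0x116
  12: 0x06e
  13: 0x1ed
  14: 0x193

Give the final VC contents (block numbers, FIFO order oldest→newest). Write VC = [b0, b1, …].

VC = [6, 17]

#0 0x65→b6/s2 MISS; vc=[]
#1 0x117→b17/s1 MISS; vc=[]
#2 0x113→b17/s1 L1-HIT; vc=[]
#3 0x1ee→b30/s2 MISS; vc=[6]
#4 0x11d→b17/s1 L1-HIT; vc=[6]
#5 0x66→b6/s2 VC-HIT; vc=[30]
#6 0x11f→b17/s1 L1-HIT; vc=[30]
#7 0x19f→b25/s1 MISS; vc=[30,17]
#8 0x199→b25/s1 L1-HIT; vc=[30,17]
#9 0x19e→b25/s1 L1-HIT; vc=[30,17]
#10 0x193→b25/s1 L1-HIT; vc=[30,17]
#11 0x116→b17/s1 VC-HIT; vc=[30,25]
#12 0x6e→b6/s2 L1-HIT; vc=[30,25]
#13 0x1ed→b30/s2 VC-HIT; vc=[6,25]
#14 0x193→b25/s1 VC-HIT; vc=[6,17]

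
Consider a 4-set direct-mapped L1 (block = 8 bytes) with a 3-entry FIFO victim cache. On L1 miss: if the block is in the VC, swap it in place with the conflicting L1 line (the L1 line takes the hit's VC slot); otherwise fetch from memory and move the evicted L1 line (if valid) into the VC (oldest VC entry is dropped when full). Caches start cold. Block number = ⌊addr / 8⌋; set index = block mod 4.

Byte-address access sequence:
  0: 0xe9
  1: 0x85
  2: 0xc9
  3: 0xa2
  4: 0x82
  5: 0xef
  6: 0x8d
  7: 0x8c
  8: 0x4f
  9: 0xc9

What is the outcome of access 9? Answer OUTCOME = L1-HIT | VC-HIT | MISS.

OUTCOME = MISS

0: 0xe9 (blk 29, set 1) → MISS  vc=[]
1: 0x85 (blk 16, set 0) → MISS  vc=[]
2: 0xc9 (blk 25, set 1) → MISS  vc=[29]
3: 0xa2 (blk 20, set 0) → MISS  vc=[29, 16]
4: 0x82 (blk 16, set 0) → VC-HIT  vc=[29, 20]
5: 0xef (blk 29, set 1) → VC-HIT  vc=[25, 20]
6: 0x8d (blk 17, set 1) → MISS  vc=[25, 20, 29]
7: 0x8c (blk 17, set 1) → L1-HIT  vc=[25, 20, 29]
8: 0x4f (blk 9, set 1) → MISS  vc=[20, 29, 17]
9: 0xc9 (blk 25, set 1) → MISS  vc=[29, 17, 9]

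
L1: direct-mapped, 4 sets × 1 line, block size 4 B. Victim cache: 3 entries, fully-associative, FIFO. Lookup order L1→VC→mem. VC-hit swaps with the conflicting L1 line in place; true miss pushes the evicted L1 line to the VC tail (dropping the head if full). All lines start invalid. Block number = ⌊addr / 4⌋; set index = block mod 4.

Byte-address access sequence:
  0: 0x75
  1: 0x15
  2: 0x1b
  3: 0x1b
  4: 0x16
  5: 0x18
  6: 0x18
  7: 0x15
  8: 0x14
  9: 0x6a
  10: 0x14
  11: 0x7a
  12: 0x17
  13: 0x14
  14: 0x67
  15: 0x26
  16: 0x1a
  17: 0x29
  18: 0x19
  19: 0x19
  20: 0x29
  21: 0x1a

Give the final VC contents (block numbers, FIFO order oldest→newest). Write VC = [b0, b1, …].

VC = [25, 30, 10]

  [0] addr=0x75 blk=29 s=1: MISS | VC []
  [1] addr=0x15 blk=5 s=1: MISS | VC [29]
  [2] addr=0x1b blk=6 s=2: MISS | VC [29]
  [3] addr=0x1b blk=6 s=2: L1-HIT | VC [29]
  [4] addr=0x16 blk=5 s=1: L1-HIT | VC [29]
  [5] addr=0x18 blk=6 s=2: L1-HIT | VC [29]
  [6] addr=0x18 blk=6 s=2: L1-HIT | VC [29]
  [7] addr=0x15 blk=5 s=1: L1-HIT | VC [29]
  [8] addr=0x14 blk=5 s=1: L1-HIT | VC [29]
  [9] addr=0x6a blk=26 s=2: MISS | VC [29, 6]
  [10] addr=0x14 blk=5 s=1: L1-HIT | VC [29, 6]
  [11] addr=0x7a blk=30 s=2: MISS | VC [29, 6, 26]
  [12] addr=0x17 blk=5 s=1: L1-HIT | VC [29, 6, 26]
  [13] addr=0x14 blk=5 s=1: L1-HIT | VC [29, 6, 26]
  [14] addr=0x67 blk=25 s=1: MISS | VC [6, 26, 5]
  [15] addr=0x26 blk=9 s=1: MISS | VC [26, 5, 25]
  [16] addr=0x1a blk=6 s=2: MISS | VC [5, 25, 30]
  [17] addr=0x29 blk=10 s=2: MISS | VC [25, 30, 6]
  [18] addr=0x19 blk=6 s=2: VC-HIT | VC [25, 30, 10]
  [19] addr=0x19 blk=6 s=2: L1-HIT | VC [25, 30, 10]
  [20] addr=0x29 blk=10 s=2: VC-HIT | VC [25, 30, 6]
  [21] addr=0x1a blk=6 s=2: VC-HIT | VC [25, 30, 10]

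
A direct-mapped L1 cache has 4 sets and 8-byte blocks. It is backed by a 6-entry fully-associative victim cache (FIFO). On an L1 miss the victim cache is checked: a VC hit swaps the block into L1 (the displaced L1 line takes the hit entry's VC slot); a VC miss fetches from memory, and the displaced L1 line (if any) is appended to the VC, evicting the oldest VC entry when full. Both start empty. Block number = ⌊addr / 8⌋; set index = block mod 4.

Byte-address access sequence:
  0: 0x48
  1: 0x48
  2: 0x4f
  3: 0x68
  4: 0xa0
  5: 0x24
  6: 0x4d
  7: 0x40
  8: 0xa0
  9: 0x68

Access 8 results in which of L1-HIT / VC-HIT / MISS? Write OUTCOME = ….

OUTCOME = VC-HIT

0: 0x48 (blk 9, set 1) → MISS  vc=[]
1: 0x48 (blk 9, set 1) → L1-HIT  vc=[]
2: 0x4f (blk 9, set 1) → L1-HIT  vc=[]
3: 0x68 (blk 13, set 1) → MISS  vc=[9]
4: 0xa0 (blk 20, set 0) → MISS  vc=[9]
5: 0x24 (blk 4, set 0) → MISS  vc=[9, 20]
6: 0x4d (blk 9, set 1) → VC-HIT  vc=[13, 20]
7: 0x40 (blk 8, set 0) → MISS  vc=[13, 20, 4]
8: 0xa0 (blk 20, set 0) → VC-HIT  vc=[13, 8, 4]
9: 0x68 (blk 13, set 1) → VC-HIT  vc=[9, 8, 4]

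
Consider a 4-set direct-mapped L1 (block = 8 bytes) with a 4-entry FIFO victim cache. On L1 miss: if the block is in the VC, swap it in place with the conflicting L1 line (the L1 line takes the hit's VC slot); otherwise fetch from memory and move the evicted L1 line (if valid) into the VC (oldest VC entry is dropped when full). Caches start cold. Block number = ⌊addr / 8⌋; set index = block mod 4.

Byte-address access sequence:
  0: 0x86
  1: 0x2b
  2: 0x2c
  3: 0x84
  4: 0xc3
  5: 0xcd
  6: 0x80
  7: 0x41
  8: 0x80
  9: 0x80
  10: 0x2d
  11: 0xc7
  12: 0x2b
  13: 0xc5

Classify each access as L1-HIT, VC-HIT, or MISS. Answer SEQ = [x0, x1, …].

#0 0x86→b16/s0 MISS; vc=[]
#1 0x2b→b5/s1 MISS; vc=[]
#2 0x2c→b5/s1 L1-HIT; vc=[]
#3 0x84→b16/s0 L1-HIT; vc=[]
#4 0xc3→b24/s0 MISS; vc=[16]
#5 0xcd→b25/s1 MISS; vc=[16,5]
#6 0x80→b16/s0 VC-HIT; vc=[24,5]
#7 0x41→b8/s0 MISS; vc=[24,5,16]
#8 0x80→b16/s0 VC-HIT; vc=[24,5,8]
#9 0x80→b16/s0 L1-HIT; vc=[24,5,8]
#10 0x2d→b5/s1 VC-HIT; vc=[24,25,8]
#11 0xc7→b24/s0 VC-HIT; vc=[16,25,8]
#12 0x2b→b5/s1 L1-HIT; vc=[16,25,8]
#13 0xc5→b24/s0 L1-HIT; vc=[16,25,8]

SEQ = [MISS, MISS, L1-HIT, L1-HIT, MISS, MISS, VC-HIT, MISS, VC-HIT, L1-HIT, VC-HIT, VC-HIT, L1-HIT, L1-HIT]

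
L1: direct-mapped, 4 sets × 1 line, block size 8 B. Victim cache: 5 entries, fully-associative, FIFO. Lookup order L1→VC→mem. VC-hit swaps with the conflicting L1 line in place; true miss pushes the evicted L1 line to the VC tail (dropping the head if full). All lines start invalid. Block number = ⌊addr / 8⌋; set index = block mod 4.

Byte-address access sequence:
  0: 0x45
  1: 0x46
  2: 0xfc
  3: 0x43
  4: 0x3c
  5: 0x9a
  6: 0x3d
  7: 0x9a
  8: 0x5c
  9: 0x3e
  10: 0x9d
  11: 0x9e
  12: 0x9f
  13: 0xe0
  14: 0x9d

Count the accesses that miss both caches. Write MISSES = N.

0: 0x45 (blk 8, set 0) → MISS  vc=[]
1: 0x46 (blk 8, set 0) → L1-HIT  vc=[]
2: 0xfc (blk 31, set 3) → MISS  vc=[]
3: 0x43 (blk 8, set 0) → L1-HIT  vc=[]
4: 0x3c (blk 7, set 3) → MISS  vc=[31]
5: 0x9a (blk 19, set 3) → MISS  vc=[31, 7]
6: 0x3d (blk 7, set 3) → VC-HIT  vc=[31, 19]
7: 0x9a (blk 19, set 3) → VC-HIT  vc=[31, 7]
8: 0x5c (blk 11, set 3) → MISS  vc=[31, 7, 19]
9: 0x3e (blk 7, set 3) → VC-HIT  vc=[31, 11, 19]
10: 0x9d (blk 19, set 3) → VC-HIT  vc=[31, 11, 7]
11: 0x9e (blk 19, set 3) → L1-HIT  vc=[31, 11, 7]
12: 0x9f (blk 19, set 3) → L1-HIT  vc=[31, 11, 7]
13: 0xe0 (blk 28, set 0) → MISS  vc=[31, 11, 7, 8]
14: 0x9d (blk 19, set 3) → L1-HIT  vc=[31, 11, 7, 8]

MISSES = 6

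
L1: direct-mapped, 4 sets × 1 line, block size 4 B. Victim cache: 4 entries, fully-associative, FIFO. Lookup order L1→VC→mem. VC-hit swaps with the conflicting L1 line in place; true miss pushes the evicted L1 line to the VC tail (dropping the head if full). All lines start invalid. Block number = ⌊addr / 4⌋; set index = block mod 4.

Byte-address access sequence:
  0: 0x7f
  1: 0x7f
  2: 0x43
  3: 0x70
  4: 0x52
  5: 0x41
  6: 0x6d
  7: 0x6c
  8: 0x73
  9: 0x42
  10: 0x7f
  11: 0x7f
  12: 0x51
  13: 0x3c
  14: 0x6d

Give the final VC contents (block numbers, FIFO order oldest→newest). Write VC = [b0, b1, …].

  [0] addr=0x7f blk=31 s=3: MISS | VC []
  [1] addr=0x7f blk=31 s=3: L1-HIT | VC []
  [2] addr=0x43 blk=16 s=0: MISS | VC []
  [3] addr=0x70 blk=28 s=0: MISS | VC [16]
  [4] addr=0x52 blk=20 s=0: MISS | VC [16, 28]
  [5] addr=0x41 blk=16 s=0: VC-HIT | VC [20, 28]
  [6] addr=0x6d blk=27 s=3: MISS | VC [20, 28, 31]
  [7] addr=0x6c blk=27 s=3: L1-HIT | VC [20, 28, 31]
  [8] addr=0x73 blk=28 s=0: VC-HIT | VC [20, 16, 31]
  [9] addr=0x42 blk=16 s=0: VC-HIT | VC [20, 28, 31]
  [10] addr=0x7f blk=31 s=3: VC-HIT | VC [20, 28, 27]
  [11] addr=0x7f blk=31 s=3: L1-HIT | VC [20, 28, 27]
  [12] addr=0x51 blk=20 s=0: VC-HIT | VC [16, 28, 27]
  [13] addr=0x3c blk=15 s=3: MISS | VC [16, 28, 27, 31]
  [14] addr=0x6d blk=27 s=3: VC-HIT | VC [16, 28, 15, 31]

VC = [16, 28, 15, 31]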